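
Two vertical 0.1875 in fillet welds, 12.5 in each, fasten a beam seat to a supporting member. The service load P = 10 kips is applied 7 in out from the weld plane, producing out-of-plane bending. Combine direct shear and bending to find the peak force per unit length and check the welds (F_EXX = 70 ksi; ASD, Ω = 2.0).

L_w = 2 × 12.5 = 25 in; section modulus (unit throat) S = 2 × L²/6 = 52.08 in².
Direct shear f_v = P/L_w = 10/25 = 0.4 kip/in.
Moment M = P × e = 10 × 7 = 70 kip·in; bending f_b = M/S = 1.344 kip/in.
f_max = √(f_v² + f_b²) = √(0.4² + 1.344²) = 1.402 kip/in.
r_n/Ω = (1/2.0) × 0.6 × 70 × (0.707 × 0.1875) = 2.784 kip/in → adequate.

f_max ≈ 1.4 kip/in; adequate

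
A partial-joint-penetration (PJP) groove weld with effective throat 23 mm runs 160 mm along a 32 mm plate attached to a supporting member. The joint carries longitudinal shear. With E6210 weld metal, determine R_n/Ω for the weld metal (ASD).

R_n/Ω ≈ 684 kN

E62XX → F_EXX = 620 MPa.
Effective throat (given) t_e = 23 mm.
A_we = 23 × 160 = 3680 mm².
F_nw = 0.6 F_EXX = 372 MPa.
R_n/Ω = (372 × 3680) / 2.0 × 10⁻³ = 684.5 kN.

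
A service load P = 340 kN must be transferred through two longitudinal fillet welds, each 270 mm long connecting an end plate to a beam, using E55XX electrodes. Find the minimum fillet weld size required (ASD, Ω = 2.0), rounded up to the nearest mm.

E55XX → F_EXX = 550 MPa.
Total weld length L = 540 mm.
Required throat t_e = P × Ω / (0.6 F_EXX × L) = 340 × 2.0 / (0.6 × 550 × 540 × 10⁻³) = 3.816 mm.
Required leg w = t_e / 0.707 = 5.397 mm → use 6 mm.

w = 6 mm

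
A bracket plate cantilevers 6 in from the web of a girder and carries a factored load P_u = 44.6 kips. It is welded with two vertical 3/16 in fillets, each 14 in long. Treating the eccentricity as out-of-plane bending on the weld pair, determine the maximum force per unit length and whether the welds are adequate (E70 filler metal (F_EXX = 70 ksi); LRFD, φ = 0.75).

L_w = 2 × 14 = 28 in; section modulus (unit throat) S = 2 × L²/6 = 65.33 in².
Direct shear f_v = P/L_w = 44.6/28 = 1.593 kip/in.
Moment M = P × e = 44.6 × 6 = 267.6 kip·in; bending f_b = M/S = 4.096 kip/in.
f_max = √(f_v² + f_b²) = √(1.593² + 4.096²) = 4.395 kip/in.
φr_n = 0.75 × 0.6 × 70 × (0.707 × 0.1875) = 4.176 kip/in → NOT adequate.

f_max ≈ 4.39 kip/in; NOT adequate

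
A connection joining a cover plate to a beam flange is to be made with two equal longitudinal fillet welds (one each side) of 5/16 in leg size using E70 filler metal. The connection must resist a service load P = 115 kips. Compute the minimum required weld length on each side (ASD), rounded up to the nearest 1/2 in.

E70XX → F_EXX = 70 ksi.
Throat t_e = 0.707 × 0.3125 = 0.2209 in.
r_n/Ω = (0.6 × 70 × 0.2209) / 2.0 = 4.64 kip/in.
L_req = P / (r_n/Ω) = 115 / 4.64 = 24.79 in total.
Per side: 24.79 / 2 = 12.39 in.
Round up → use L = 12.5 in on each side.

L = 12.5 in on each side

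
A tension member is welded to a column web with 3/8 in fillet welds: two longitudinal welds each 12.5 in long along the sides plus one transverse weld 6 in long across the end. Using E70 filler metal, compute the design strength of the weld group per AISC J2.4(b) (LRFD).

E70XX → F_EXX = 70 ksi.
t_e = 0.707 × 0.375 = 0.2651 in.
R_nwl = 0.6 × 70 × 0.2651 × 25 = 278.4 kips (longitudinal, 2 welds).
R_nwt = 0.6 × 70 × 0.2651 × 6 = 66.81 kips (transverse, base value).
(i) R_nwl + R_nwt = 345.2 kips; (ii) 0.85 R_nwl + 1.5 R_nwt = 336.8 kips.
R_n = max = 345.2 kips [governs: (i)]; φR_n = 258.9 kips.

φR_n ≈ 259 kips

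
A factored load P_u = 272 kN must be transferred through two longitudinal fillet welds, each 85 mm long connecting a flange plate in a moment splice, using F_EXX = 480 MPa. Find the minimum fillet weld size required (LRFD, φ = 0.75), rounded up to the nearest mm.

Total weld length L = 170 mm.
Required throat t_e = P_u / (φ × 0.6 F_EXX × L) = 272 / (0.75 × 0.6 × 480 × 170 × 10⁻³) = 7.407 mm.
Required leg w = t_e / 0.707 = 10.48 mm → use 11 mm.

w = 11 mm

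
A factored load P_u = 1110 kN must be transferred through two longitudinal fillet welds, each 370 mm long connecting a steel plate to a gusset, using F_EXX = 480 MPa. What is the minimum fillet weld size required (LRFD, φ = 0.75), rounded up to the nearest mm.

Total weld length L = 740 mm.
Required throat t_e = P_u / (φ × 0.6 F_EXX × L) = 1110 / (0.75 × 0.6 × 480 × 740 × 10⁻³) = 6.944 mm.
Required leg w = t_e / 0.707 = 9.822 mm → use 10 mm.

w = 10 mm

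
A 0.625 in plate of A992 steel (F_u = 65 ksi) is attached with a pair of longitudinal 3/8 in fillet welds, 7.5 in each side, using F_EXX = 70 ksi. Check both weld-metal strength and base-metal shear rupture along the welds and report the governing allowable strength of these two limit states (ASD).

t_e = 0.707 × 0.375 = 0.2651 in; L = 15 in.
Weld metal: R_n/Ω = (1/2.0) × 0.6 × 70 × 0.2651 × 15 = 83.51 kips.
Base metal (shear rupture): R_n/Ω = (1/2.0) × 0.6 × 65 × 0.625 × 15 = 182.8 kips.
Governing: weld metal.

R_n/Ω ≈ 83.5 kips (weld metal governs)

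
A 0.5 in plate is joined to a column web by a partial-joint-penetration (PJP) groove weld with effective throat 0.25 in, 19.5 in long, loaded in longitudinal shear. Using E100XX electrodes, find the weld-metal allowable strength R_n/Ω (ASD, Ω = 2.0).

E100XX → F_EXX = 100 ksi.
Effective throat (given) t_e = 0.25 in.
A_we = 0.25 × 19.5 = 4.875 in².
F_nw = 0.6 F_EXX = 60 ksi.
R_n/Ω = (60 × 4.875) / 2.0 = 146.2 kip.

R_n/Ω ≈ 146 kip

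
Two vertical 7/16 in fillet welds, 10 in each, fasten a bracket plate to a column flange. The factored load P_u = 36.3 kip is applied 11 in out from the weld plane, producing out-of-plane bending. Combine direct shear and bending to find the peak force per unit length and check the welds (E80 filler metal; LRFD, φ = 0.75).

f_max ≈ 12.1 kip/in; NOT adequate

E80XX → F_EXX = 80 ksi.
L_w = 2 × 10 = 20 in; section modulus (unit throat) S = 2 × L²/6 = 33.33 in².
Direct shear f_v = P/L_w = 36.3/20 = 1.815 kip/in.
Moment M = P × e = 36.3 × 11 = 399.3 kip·in; bending f_b = M/S = 11.98 kip/in.
f_max = √(f_v² + f_b²) = √(1.815² + 11.98²) = 12.12 kip/in.
φr_n = 0.75 × 0.6 × 80 × (0.707 × 0.4375) = 11.14 kip/in → NOT adequate.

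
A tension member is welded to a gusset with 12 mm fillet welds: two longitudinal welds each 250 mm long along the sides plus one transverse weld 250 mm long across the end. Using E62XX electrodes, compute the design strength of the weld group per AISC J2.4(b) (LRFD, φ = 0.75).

E62XX → F_EXX = 620 MPa.
t_e = 0.707 × 12 = 8.484 mm.
R_nwl = 0.6 × 620 × 8.484 × 500 × 10⁻³ = 1578 kN (longitudinal, 2 welds).
R_nwt = 0.6 × 620 × 8.484 × 250 × 10⁻³ = 789 kN (transverse, base value).
(i) R_nwl + R_nwt = 2367 kN; (ii) 0.85 R_nwl + 1.5 R_nwt = 2525 kN.
R_n = max = 2525 kN [governs: (ii)]; φR_n = 1894 kN.

φR_n ≈ 1890 kN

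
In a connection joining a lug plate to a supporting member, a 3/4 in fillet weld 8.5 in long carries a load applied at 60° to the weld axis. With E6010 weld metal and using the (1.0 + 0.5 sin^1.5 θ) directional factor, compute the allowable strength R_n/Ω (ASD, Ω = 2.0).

R_n/Ω ≈ 114 kip

E60XX → F_EXX = 60 ksi.
t_e = 0.707 × 0.75 = 0.5302 in; A_we = 0.5302 × 8.5 = 4.507 in².
Directional factor: 1.0 + 0.5 sin^1.5(60°) = 1.403.
F_nw = 0.6 × 60 × 1.403 = 50.51 ksi.
R_n/Ω = (50.51 × 4.507) / 2.0 = 113.8 kip.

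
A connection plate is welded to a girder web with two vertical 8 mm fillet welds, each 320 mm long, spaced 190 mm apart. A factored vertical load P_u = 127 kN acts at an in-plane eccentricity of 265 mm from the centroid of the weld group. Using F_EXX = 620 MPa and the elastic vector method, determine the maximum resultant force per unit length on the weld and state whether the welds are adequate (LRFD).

f_max ≈ 680 N/mm; adequate

Total weld length L_w = 640 mm. Treat welds as unit-width lines.
Polar moment about centroid: J = 2[d³/12 + d(b/2)²] = 2[320³/12 + 320×95²] = 11240000 mm³.
Direct shear f_v = P/L_w = 127×10³ / 640 = 198.4 N/mm (vertical).
Torsion M = P·e = 127×10³ × 265 = 33655000 N·mm.
Critical point at (x, y) = (95, 160) from centroid. f_tx = M·y/J = 479.2 N/mm; f_ty = M·x/J = 284.5 N/mm.
Resultant f_max = √[f_tx² + (f_v + f_ty)²] = √[479.2² + (198.4 + 284.5)²] = 680.3 N/mm.
Capacity per unit length: φr_n = 0.75 × 0.6 × 620 × (0.707 × 8) = 1578 N/mm.
680.3 ≤ 1578 → adequate.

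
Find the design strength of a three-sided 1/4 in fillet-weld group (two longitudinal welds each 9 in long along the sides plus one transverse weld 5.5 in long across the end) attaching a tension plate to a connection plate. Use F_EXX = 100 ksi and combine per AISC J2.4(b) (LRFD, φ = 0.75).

φR_n ≈ 187 kip

t_e = 0.707 × 0.25 = 0.1767 in.
R_nwl = 0.6 × 100 × 0.1767 × 18 = 190.9 kip (longitudinal, 2 welds).
R_nwt = 0.6 × 100 × 0.1767 × 5.5 = 58.33 kip (transverse, base value).
(i) R_nwl + R_nwt = 249.2 kip; (ii) 0.85 R_nwl + 1.5 R_nwt = 249.7 kip.
R_n = max = 249.7 kip [governs: (ii)]; φR_n = 187.3 kip.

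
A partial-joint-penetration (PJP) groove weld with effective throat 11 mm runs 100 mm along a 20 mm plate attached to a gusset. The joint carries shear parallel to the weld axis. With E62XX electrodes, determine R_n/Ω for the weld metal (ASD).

R_n/Ω ≈ 205 kN

E62XX → F_EXX = 620 MPa.
Effective throat (given) t_e = 11 mm.
A_we = 11 × 100 = 1100 mm².
F_nw = 0.6 F_EXX = 372 MPa.
R_n/Ω = (372 × 1100) / 2.0 × 10⁻³ = 204.6 kN.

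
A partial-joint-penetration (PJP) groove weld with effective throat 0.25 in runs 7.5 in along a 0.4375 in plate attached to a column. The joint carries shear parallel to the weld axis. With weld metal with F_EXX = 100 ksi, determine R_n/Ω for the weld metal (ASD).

Effective throat (given) t_e = 0.25 in.
A_we = 0.25 × 7.5 = 1.875 in².
F_nw = 0.6 F_EXX = 60 ksi.
R_n/Ω = (60 × 1.875) / 2.0 = 56.25 kip.

R_n/Ω ≈ 56.2 kip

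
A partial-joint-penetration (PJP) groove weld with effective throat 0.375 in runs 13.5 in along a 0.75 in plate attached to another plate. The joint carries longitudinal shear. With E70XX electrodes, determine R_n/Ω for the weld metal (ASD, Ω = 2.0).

R_n/Ω ≈ 106 kip

E70XX → F_EXX = 70 ksi.
Effective throat (given) t_e = 0.375 in.
A_we = 0.375 × 13.5 = 5.062 in².
F_nw = 0.6 F_EXX = 42 ksi.
R_n/Ω = (42 × 5.062) / 2.0 = 106.3 kip.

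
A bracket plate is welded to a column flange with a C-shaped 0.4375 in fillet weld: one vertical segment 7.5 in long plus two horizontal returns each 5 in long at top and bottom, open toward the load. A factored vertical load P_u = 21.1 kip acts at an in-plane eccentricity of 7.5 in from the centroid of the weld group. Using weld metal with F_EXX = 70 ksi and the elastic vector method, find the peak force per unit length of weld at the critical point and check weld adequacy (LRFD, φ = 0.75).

f_max ≈ 4.58 kip/in; adequate

Total weld length L_w = 17.5 in. Treat welds as unit-width lines.
Centroid: x̄ = 2×5×2.5 / 17.5 = 1.429 in from the vertical weld.
Polar moment about centroid: J = I_x + I_y = [7.5³/12 + 2×5×3.75²] + [7.5×1.429² + 2(5³/12 + 5×1.071²)] = 223.4 in³.
Direct shear f_v = P/L_w = 21.1 / 17.5 = 1.206 kip/in (vertical).
Torsion M = P·e = 21.1 × 7.5 = 158.25 kip·in.
Critical point at (x, y) = (3.571, 3.75) from centroid. f_tx = M·y/J = 2.656 kip/in; f_ty = M·x/J = 2.53 kip/in.
Resultant f_max = √[f_tx² + (f_v + f_ty)²] = √[2.656² + (1.206 + 2.53)²] = 4.584 kip/in.
Capacity per unit length: φr_n = 0.75 × 0.6 × 70 × (0.707 × 0.4375) = 9.743 kip/in.
4.584 ≤ 9.743 → adequate.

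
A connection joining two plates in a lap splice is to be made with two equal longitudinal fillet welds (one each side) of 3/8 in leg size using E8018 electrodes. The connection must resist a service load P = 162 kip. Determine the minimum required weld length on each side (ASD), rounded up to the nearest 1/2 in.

L = 13 in on each side

E80XX → F_EXX = 80 ksi.
Throat t_e = 0.707 × 0.375 = 0.2651 in.
r_n/Ω = (0.6 × 80 × 0.2651) / 2.0 = 6.363 kip/in.
L_req = P / (r_n/Ω) = 162 / 6.363 = 25.46 in total.
Per side: 25.46 / 2 = 12.73 in.
Round up → use L = 13 in on each side.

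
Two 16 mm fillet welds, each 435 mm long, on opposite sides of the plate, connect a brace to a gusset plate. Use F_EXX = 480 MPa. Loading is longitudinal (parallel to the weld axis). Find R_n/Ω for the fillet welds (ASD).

Effective throat t_e = 0.707 × 16 = 11.31 mm.
Total length L = 870 mm; A_we = 11.31 × 870 = 9841 mm².
F_nw = 0.6 F_EXX = 0.6 × 480 = 288 MPa.
R_n = 288 × 9841 × 10⁻³ = 2834 kN; R_n/Ω = 2834/2.0 = 1417 kN.

R_n/Ω ≈ 1420 kN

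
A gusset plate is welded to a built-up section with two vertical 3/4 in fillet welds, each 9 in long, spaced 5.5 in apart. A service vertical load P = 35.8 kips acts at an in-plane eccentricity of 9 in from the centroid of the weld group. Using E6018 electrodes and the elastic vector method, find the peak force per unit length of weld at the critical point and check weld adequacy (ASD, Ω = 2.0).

f_max ≈ 7.82 kip/in; adequate

E60XX → F_EXX = 60 ksi.
Total weld length L_w = 18 in. Treat welds as unit-width lines.
Polar moment about centroid: J = 2[d³/12 + d(b/2)²] = 2[9³/12 + 9×2.75²] = 257.6 in³.
Direct shear f_v = P/L_w = 35.8 / 18 = 1.989 kip/in (vertical).
Torsion M = P·e = 35.8 × 9 = 322.2 kip·in.
Critical point at (x, y) = (2.75, 4.5) from centroid. f_tx = M·y/J = 5.628 kip/in; f_ty = M·x/J = 3.439 kip/in.
Resultant f_max = √[f_tx² + (f_v + f_ty)²] = √[5.628² + (1.989 + 3.439)²] = 7.819 kip/in.
Capacity per unit length: r_n/Ω = (1/2.0) × 0.6 × 60 × (0.707 × 0.75) = 9.544 kip/in.
7.819 ≤ 9.544 → adequate.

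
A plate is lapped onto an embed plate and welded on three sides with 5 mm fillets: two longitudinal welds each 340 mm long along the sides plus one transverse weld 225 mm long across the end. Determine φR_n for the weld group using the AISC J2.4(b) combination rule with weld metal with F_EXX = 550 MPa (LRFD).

t_e = 0.707 × 5 = 3.535 mm.
R_nwl = 0.6 × 550 × 3.535 × 680 × 10⁻³ = 793.3 kN (longitudinal, 2 welds).
R_nwt = 0.6 × 550 × 3.535 × 225 × 10⁻³ = 262.5 kN (transverse, base value).
(i) R_nwl + R_nwt = 1056 kN; (ii) 0.85 R_nwl + 1.5 R_nwt = 1068 kN.
R_n = max = 1068 kN [governs: (ii)]; φR_n = 801 kN.

φR_n ≈ 801 kN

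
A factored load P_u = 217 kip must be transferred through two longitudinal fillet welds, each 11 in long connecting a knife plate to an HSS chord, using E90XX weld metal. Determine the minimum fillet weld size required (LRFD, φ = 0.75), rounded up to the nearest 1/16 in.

E90XX → F_EXX = 90 ksi.
Total weld length L = 22 in.
Required throat t_e = P_u / (φ × 0.6 F_EXX × L) = 217 / (0.75 × 0.6 × 90 × 22) = 0.2435 in.
Required leg w = t_e / 0.707 = 0.3445 in → use 3/8 in.

w = 3/8 in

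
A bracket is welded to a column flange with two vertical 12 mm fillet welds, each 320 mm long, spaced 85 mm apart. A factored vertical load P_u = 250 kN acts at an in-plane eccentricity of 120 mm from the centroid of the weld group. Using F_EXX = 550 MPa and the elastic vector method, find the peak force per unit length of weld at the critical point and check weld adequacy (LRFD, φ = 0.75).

f_max ≈ 931 N/mm; adequate

Total weld length L_w = 640 mm. Treat welds as unit-width lines.
Polar moment about centroid: J = 2[d³/12 + d(b/2)²] = 2[320³/12 + 320×42.5²] = 6617000 mm³.
Direct shear f_v = P/L_w = 250×10³ / 640 = 390.6 N/mm (vertical).
Torsion M = P·e = 250×10³ × 120 = 30000000 N·mm.
Critical point at (x, y) = (42.5, 160) from centroid. f_tx = M·y/J = 725.4 N/mm; f_ty = M·x/J = 192.7 N/mm.
Resultant f_max = √[f_tx² + (f_v + f_ty)²] = √[725.4² + (390.6 + 192.7)²] = 930.8 N/mm.
Capacity per unit length: φr_n = 0.75 × 0.6 × 550 × (0.707 × 12) = 2100 N/mm.
930.8 ≤ 2100 → adequate.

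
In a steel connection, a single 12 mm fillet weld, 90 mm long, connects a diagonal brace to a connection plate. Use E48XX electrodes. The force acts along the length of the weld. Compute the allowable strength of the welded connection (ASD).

R_n/Ω ≈ 110 kN

E48XX → F_EXX = 480 MPa.
Effective throat t_e = 0.707 × 12 = 8.484 mm.
Total length L = 90 mm; A_we = 8.484 × 90 = 763.6 mm².
F_nw = 0.6 F_EXX = 0.6 × 480 = 288 MPa.
R_n = 288 × 763.6 × 10⁻³ = 219.9 kN; R_n/Ω = 219.9/2.0 = 110 kN.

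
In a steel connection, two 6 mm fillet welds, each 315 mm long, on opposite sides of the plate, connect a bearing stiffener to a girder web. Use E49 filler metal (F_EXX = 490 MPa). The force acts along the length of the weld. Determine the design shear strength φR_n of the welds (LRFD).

φR_n ≈ 589 kN

Effective throat t_e = 0.707 × 6 = 4.242 mm.
Total length L = 630 mm; A_we = 4.242 × 630 = 2672 mm².
F_nw = 0.6 F_EXX = 0.6 × 490 = 294 MPa.
φR_n = 0.75 × 294 × 2672 × 10⁻³ = 589.3 kN.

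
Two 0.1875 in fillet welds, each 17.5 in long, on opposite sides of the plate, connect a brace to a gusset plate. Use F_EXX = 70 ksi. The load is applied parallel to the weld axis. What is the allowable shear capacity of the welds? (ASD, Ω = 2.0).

R_n/Ω ≈ 97.4 kips

Effective throat t_e = 0.707 × 0.1875 = 0.1326 in.
Total length L = 35 in; A_we = 0.1326 × 35 = 4.64 in².
F_nw = 0.6 F_EXX = 0.6 × 70 = 42 ksi.
R_n = 42 × 4.64 = 194.9 kips; R_n/Ω = 194.9/2.0 = 97.43 kips.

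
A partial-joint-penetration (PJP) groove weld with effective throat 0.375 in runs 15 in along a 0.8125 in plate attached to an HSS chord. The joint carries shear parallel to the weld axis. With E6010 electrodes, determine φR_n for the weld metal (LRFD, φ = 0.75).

φR_n ≈ 152 kip

E60XX → F_EXX = 60 ksi.
Effective throat (given) t_e = 0.375 in.
A_we = 0.375 × 15 = 5.625 in².
F_nw = 0.6 F_EXX = 36 ksi.
φR_n = 0.75 × 36 × 5.625 = 151.9 kip.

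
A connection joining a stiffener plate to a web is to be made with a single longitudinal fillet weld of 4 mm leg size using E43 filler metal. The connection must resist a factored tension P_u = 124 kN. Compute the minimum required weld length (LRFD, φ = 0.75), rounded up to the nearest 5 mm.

E43XX → F_EXX = 430 MPa.
Throat t_e = 0.707 × 4 = 2.828 mm.
φr_n = 0.75 × 0.6 × 430 × 2.828 × 10⁻³ = 0.5472 kN/mm.
L_req = P_u / φr_n = 124 / 0.5472 = 226.6 mm total.
Round up → use L = 230 mm.

L = 230 mm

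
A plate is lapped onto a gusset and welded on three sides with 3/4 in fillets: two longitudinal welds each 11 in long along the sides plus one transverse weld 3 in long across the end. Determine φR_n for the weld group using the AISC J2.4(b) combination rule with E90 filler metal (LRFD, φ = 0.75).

E90XX → F_EXX = 90 ksi.
t_e = 0.707 × 0.75 = 0.5302 in.
R_nwl = 0.6 × 90 × 0.5302 × 22 = 629.9 kip (longitudinal, 2 welds).
R_nwt = 0.6 × 90 × 0.5302 × 3 = 85.9 kip (transverse, base value).
(i) R_nwl + R_nwt = 715.8 kip; (ii) 0.85 R_nwl + 1.5 R_nwt = 664.3 kip.
R_n = max = 715.8 kip [governs: (i)]; φR_n = 536.9 kip.

φR_n ≈ 537 kip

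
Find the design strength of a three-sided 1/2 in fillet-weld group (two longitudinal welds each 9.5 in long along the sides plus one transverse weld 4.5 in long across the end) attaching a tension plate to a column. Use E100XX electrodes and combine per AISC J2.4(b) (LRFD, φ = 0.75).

φR_n ≈ 374 kips

E100XX → F_EXX = 100 ksi.
t_e = 0.707 × 0.5 = 0.3535 in.
R_nwl = 0.6 × 100 × 0.3535 × 19 = 403 kips (longitudinal, 2 welds).
R_nwt = 0.6 × 100 × 0.3535 × 4.5 = 95.44 kips (transverse, base value).
(i) R_nwl + R_nwt = 498.4 kips; (ii) 0.85 R_nwl + 1.5 R_nwt = 485.7 kips.
R_n = max = 498.4 kips [governs: (i)]; φR_n = 373.8 kips.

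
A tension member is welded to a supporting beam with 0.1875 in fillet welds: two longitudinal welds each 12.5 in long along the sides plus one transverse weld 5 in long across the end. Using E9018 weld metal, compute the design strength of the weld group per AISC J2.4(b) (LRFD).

φR_n ≈ 161 kips

E90XX → F_EXX = 90 ksi.
t_e = 0.707 × 0.1875 = 0.1326 in.
R_nwl = 0.6 × 90 × 0.1326 × 25 = 179 kips (longitudinal, 2 welds).
R_nwt = 0.6 × 90 × 0.1326 × 5 = 35.79 kips (transverse, base value).
(i) R_nwl + R_nwt = 214.8 kips; (ii) 0.85 R_nwl + 1.5 R_nwt = 205.8 kips.
R_n = max = 214.8 kips [governs: (i)]; φR_n = 161.1 kips.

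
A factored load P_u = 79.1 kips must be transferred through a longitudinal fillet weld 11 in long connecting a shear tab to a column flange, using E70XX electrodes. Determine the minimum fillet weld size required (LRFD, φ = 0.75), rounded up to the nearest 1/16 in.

E70XX → F_EXX = 70 ksi.
Total weld length L = 11 in.
Required throat t_e = P_u / (φ × 0.6 F_EXX × L) = 79.1 / (0.75 × 0.6 × 70 × 11) = 0.2283 in.
Required leg w = t_e / 0.707 = 0.3229 in → use 3/8 in.

w = 3/8 in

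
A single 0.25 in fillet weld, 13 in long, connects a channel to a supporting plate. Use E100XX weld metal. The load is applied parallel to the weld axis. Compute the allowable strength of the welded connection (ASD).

R_n/Ω ≈ 68.9 kip

E100XX → F_EXX = 100 ksi.
Effective throat t_e = 0.707 × 0.25 = 0.1767 in.
Total length L = 13 in; A_we = 0.1767 × 13 = 2.298 in².
F_nw = 0.6 F_EXX = 0.6 × 100 = 60 ksi.
R_n = 60 × 2.298 = 137.9 kip; R_n/Ω = 137.9/2.0 = 68.93 kip.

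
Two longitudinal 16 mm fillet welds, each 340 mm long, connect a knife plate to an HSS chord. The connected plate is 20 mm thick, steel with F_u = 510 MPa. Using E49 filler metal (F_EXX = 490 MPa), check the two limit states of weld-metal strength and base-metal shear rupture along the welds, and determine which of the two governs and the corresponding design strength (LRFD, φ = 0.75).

φR_n ≈ 1700 kN (weld metal governs)

t_e = 0.707 × 16 = 11.31 mm; L = 680 mm.
Weld metal: φR_n = 0.75 × 0.6 × 490 × 11.31 × 680 × 10⁻³ = 1696 kN.
Base metal (shear rupture): φR_n = 0.75 × 0.6 × 510 × 20 × 680 × 10⁻³ = 3121 kN.
Governing: weld metal.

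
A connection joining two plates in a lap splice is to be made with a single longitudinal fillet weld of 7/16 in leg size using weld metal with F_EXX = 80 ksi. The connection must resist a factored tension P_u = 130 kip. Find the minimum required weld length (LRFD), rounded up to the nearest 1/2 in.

Throat t_e = 0.707 × 0.4375 = 0.3093 in.
φr_n = 0.75 × 0.6 × 80 × 0.3093 = 11.14 kip/in.
L_req = P_u / φr_n = 130 / 11.14 = 11.67 in total.
Round up → use L = 12 in.

L = 12 in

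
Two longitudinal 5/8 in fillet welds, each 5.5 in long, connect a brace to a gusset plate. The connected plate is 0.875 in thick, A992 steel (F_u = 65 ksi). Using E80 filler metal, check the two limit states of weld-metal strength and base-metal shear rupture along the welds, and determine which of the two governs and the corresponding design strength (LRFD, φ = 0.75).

φR_n ≈ 175 kips (weld metal governs)

E80XX → F_EXX = 80 ksi.
t_e = 0.707 × 0.625 = 0.4419 in; L = 11 in.
Weld metal: φR_n = 0.75 × 0.6 × 80 × 0.4419 × 11 = 175 kips.
Base metal (shear rupture): φR_n = 0.75 × 0.6 × 65 × 0.875 × 11 = 281.5 kips.
Governing: weld metal.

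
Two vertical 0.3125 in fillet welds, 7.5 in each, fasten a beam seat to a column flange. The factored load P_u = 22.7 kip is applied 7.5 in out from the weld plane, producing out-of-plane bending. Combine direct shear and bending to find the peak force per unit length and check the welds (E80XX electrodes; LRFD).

E80XX → F_EXX = 80 ksi.
L_w = 2 × 7.5 = 15 in; section modulus (unit throat) S = 2 × L²/6 = 18.75 in².
Direct shear f_v = P/L_w = 22.7/15 = 1.513 kip/in.
Moment M = P × e = 22.7 × 7.5 = 170.25 kip·in; bending f_b = M/S = 9.08 kip/in.
f_max = √(f_v² + f_b²) = √(1.513² + 9.08²) = 9.205 kip/in.
φr_n = 0.75 × 0.6 × 80 × (0.707 × 0.3125) = 7.954 kip/in → NOT adequate.

f_max ≈ 9.21 kip/in; NOT adequate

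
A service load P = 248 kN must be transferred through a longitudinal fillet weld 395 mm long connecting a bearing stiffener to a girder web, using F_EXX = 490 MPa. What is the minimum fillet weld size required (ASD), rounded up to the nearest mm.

Total weld length L = 395 mm.
Required throat t_e = P × Ω / (0.6 F_EXX × L) = 248 × 2.0 / (0.6 × 490 × 395 × 10⁻³) = 4.271 mm.
Required leg w = t_e / 0.707 = 6.041 mm → use 7 mm.

w = 7 mm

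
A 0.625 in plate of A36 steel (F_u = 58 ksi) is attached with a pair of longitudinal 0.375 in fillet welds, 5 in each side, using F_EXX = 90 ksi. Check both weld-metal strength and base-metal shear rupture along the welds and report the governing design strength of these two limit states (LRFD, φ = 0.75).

φR_n ≈ 107 kips (weld metal governs)

t_e = 0.707 × 0.375 = 0.2651 in; L = 10 in.
Weld metal: φR_n = 0.75 × 0.6 × 90 × 0.2651 × 10 = 107.4 kips.
Base metal (shear rupture): φR_n = 0.75 × 0.6 × 58 × 0.625 × 10 = 163.1 kips.
Governing: weld metal.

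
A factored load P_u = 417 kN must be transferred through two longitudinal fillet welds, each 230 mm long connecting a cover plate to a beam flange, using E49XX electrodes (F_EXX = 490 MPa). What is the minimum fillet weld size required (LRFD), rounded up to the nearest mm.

w = 6 mm

Total weld length L = 460 mm.
Required throat t_e = P_u / (φ × 0.6 F_EXX × L) = 417 / (0.75 × 0.6 × 490 × 460 × 10⁻³) = 4.111 mm.
Required leg w = t_e / 0.707 = 5.815 mm → use 6 mm.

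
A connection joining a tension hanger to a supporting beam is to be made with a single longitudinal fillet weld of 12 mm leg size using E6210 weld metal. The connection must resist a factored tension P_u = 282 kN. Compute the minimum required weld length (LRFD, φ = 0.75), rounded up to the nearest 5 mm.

E62XX → F_EXX = 620 MPa.
Throat t_e = 0.707 × 12 = 8.484 mm.
φr_n = 0.75 × 0.6 × 620 × 8.484 × 10⁻³ = 2.367 kN/mm.
L_req = P_u / φr_n = 282 / 2.367 = 119.1 mm total.
Round up → use L = 120 mm.

L = 120 mm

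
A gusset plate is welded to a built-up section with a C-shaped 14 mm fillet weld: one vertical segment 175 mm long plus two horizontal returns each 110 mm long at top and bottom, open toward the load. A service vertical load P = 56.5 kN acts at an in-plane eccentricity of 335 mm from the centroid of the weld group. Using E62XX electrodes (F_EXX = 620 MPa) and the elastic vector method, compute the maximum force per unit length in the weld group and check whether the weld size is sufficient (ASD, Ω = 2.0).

Total weld length L_w = 395 mm. Treat welds as unit-width lines.
Centroid: x̄ = 2×110×55 / 395 = 30.63 mm from the vertical weld.
Polar moment about centroid: J = I_x + I_y = [175³/12 + 2×110×87.5²] + [175×30.63² + 2(110³/12 + 110×24.37²)] = 2648000 mm³.
Direct shear f_v = P/L_w = 56.5×10³ / 395 = 143 N/mm (vertical).
Torsion M = P·e = 56.5×10³ × 335 = 18928000 N·mm.
Critical point at (x, y) = (79.37, 87.5) from centroid. f_tx = M·y/J = 625.5 N/mm; f_ty = M·x/J = 567.4 N/mm.
Resultant f_max = √[f_tx² + (f_v + f_ty)²] = √[625.5² + (143 + 567.4)²] = 946.6 N/mm.
Capacity per unit length: r_n/Ω = (1/2.0) × 0.6 × 620 × (0.707 × 14) = 1841 N/mm.
946.6 ≤ 1841 → adequate.

f_max ≈ 947 N/mm; adequate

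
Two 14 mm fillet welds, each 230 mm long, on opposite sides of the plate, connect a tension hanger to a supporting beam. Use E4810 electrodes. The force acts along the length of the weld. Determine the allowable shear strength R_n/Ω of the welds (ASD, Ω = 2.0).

R_n/Ω ≈ 656 kN

E48XX → F_EXX = 480 MPa.
Effective throat t_e = 0.707 × 14 = 9.898 mm.
Total length L = 460 mm; A_we = 9.898 × 460 = 4553 mm².
F_nw = 0.6 F_EXX = 0.6 × 480 = 288 MPa.
R_n = 288 × 4553 × 10⁻³ = 1311 kN; R_n/Ω = 1311/2.0 = 655.6 kN.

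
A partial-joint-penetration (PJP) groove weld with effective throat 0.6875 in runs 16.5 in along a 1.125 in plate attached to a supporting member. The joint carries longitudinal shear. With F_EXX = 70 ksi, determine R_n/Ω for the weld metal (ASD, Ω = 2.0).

Effective throat (given) t_e = 0.6875 in.
A_we = 0.6875 × 16.5 = 11.34 in².
F_nw = 0.6 F_EXX = 42 ksi.
R_n/Ω = (42 × 11.34) / 2.0 = 238.2 kip.

R_n/Ω ≈ 238 kip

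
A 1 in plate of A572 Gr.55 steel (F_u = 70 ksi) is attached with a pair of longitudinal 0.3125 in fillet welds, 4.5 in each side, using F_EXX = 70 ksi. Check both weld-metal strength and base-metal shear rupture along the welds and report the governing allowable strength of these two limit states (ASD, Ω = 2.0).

R_n/Ω ≈ 41.8 kip (weld metal governs)

t_e = 0.707 × 0.3125 = 0.2209 in; L = 9 in.
Weld metal: R_n/Ω = (1/2.0) × 0.6 × 70 × 0.2209 × 9 = 41.76 kip.
Base metal (shear rupture): R_n/Ω = (1/2.0) × 0.6 × 70 × 1 × 9 = 189 kip.
Governing: weld metal.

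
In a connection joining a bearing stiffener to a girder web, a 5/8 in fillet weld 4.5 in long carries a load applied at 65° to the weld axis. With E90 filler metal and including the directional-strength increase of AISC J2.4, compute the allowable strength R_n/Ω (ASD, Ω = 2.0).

E90XX → F_EXX = 90 ksi.
t_e = 0.707 × 0.625 = 0.4419 in; A_we = 0.4419 × 4.5 = 1.988 in².
Directional factor: 1.0 + 0.5 sin^1.5(65°) = 1.431.
F_nw = 0.6 × 90 × 1.431 = 77.3 ksi.
R_n/Ω = (77.3 × 1.988) / 2.0 = 76.85 kip.

R_n/Ω ≈ 76.8 kip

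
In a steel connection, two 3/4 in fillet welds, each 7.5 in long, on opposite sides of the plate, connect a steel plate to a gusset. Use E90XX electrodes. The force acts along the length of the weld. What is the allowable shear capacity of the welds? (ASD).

R_n/Ω ≈ 215 kips

E90XX → F_EXX = 90 ksi.
Effective throat t_e = 0.707 × 0.75 = 0.5302 in.
Total length L = 15 in; A_we = 0.5302 × 15 = 7.954 in².
F_nw = 0.6 F_EXX = 0.6 × 90 = 54 ksi.
R_n = 54 × 7.954 = 429.5 kips; R_n/Ω = 429.5/2.0 = 214.8 kips.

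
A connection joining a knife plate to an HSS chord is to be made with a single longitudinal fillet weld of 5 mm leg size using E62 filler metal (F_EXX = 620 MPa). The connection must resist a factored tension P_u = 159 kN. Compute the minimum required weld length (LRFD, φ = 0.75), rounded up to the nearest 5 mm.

L = 165 mm

Throat t_e = 0.707 × 5 = 3.535 mm.
φr_n = 0.75 × 0.6 × 620 × 3.535 × 10⁻³ = 0.9863 kN/mm.
L_req = P_u / φr_n = 159 / 0.9863 = 161.2 mm total.
Round up → use L = 165 mm.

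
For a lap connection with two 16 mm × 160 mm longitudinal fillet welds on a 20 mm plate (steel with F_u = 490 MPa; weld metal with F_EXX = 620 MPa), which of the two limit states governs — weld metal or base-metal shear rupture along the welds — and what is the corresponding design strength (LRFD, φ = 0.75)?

t_e = 0.707 × 16 = 11.31 mm; L = 320 mm.
Weld metal: φR_n = 0.75 × 0.6 × 620 × 11.31 × 320 × 10⁻³ = 1010 kN.
Base metal (shear rupture): φR_n = 0.75 × 0.6 × 490 × 20 × 320 × 10⁻³ = 1411 kN.
Governing: weld metal.

φR_n ≈ 1010 kN (weld metal governs)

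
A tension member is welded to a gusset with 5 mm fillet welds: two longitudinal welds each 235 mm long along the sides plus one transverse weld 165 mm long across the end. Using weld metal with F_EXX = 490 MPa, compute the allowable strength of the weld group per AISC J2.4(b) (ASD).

R_n/Ω ≈ 336 kN

t_e = 0.707 × 5 = 3.535 mm.
R_nwl = 0.6 × 490 × 3.535 × 470 × 10⁻³ = 488.5 kN (longitudinal, 2 welds).
R_nwt = 0.6 × 490 × 3.535 × 165 × 10⁻³ = 171.5 kN (transverse, base value).
(i) R_nwl + R_nwt = 659.9 kN; (ii) 0.85 R_nwl + 1.5 R_nwt = 672.4 kN.
R_n = max = 672.4 kN [governs: (ii)]; R_n/Ω = 336.2 kN.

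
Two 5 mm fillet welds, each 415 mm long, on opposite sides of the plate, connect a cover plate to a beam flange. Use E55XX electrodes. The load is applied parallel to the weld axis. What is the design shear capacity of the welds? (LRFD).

E55XX → F_EXX = 550 MPa.
Effective throat t_e = 0.707 × 5 = 3.535 mm.
Total length L = 830 mm; A_we = 3.535 × 830 = 2934 mm².
F_nw = 0.6 F_EXX = 0.6 × 550 = 330 MPa.
φR_n = 0.75 × 330 × 2934 × 10⁻³ = 726.2 kN.

φR_n ≈ 726 kN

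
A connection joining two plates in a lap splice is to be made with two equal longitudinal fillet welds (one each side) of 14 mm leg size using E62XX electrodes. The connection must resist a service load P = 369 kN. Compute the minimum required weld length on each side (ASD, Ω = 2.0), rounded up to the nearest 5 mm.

L = 105 mm on each side

E62XX → F_EXX = 620 MPa.
Throat t_e = 0.707 × 14 = 9.898 mm.
r_n/Ω = (0.6 × 620 × 9.898) / 2.0 = 1841 N/mm = 1.841 kN/mm.
L_req = P / (r_n/Ω) = 369 / 1.841 = 200.4 mm total.
Per side: 200.4 / 2 = 100.2 mm.
Round up → use L = 105 mm on each side.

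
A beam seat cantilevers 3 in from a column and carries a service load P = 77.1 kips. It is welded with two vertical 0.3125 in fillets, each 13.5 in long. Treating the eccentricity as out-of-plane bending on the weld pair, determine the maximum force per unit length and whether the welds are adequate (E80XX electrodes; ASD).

E80XX → F_EXX = 80 ksi.
L_w = 2 × 13.5 = 27 in; section modulus (unit throat) S = 2 × L²/6 = 60.75 in².
Direct shear f_v = P/L_w = 77.1/27 = 2.856 kip/in.
Moment M = P × e = 77.1 × 3 = 231.3 kip·in; bending f_b = M/S = 3.807 kip/in.
f_max = √(f_v² + f_b²) = √(2.856² + 3.807²) = 4.759 kip/in.
r_n/Ω = (1/2.0) × 0.6 × 80 × (0.707 × 0.3125) = 5.302 kip/in → adequate.

f_max ≈ 4.76 kip/in; adequate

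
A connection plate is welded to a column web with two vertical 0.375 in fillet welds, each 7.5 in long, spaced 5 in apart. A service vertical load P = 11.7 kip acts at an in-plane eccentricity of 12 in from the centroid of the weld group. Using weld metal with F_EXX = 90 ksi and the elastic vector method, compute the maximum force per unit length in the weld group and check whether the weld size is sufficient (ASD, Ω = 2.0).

f_max ≈ 4.34 kip/in; adequate

Total weld length L_w = 15 in. Treat welds as unit-width lines.
Polar moment about centroid: J = 2[d³/12 + d(b/2)²] = 2[7.5³/12 + 7.5×2.5²] = 164.1 in³.
Direct shear f_v = P/L_w = 11.7 / 15 = 0.78 kip/in (vertical).
Torsion M = P·e = 11.7 × 12 = 140.4 kip·in.
Critical point at (x, y) = (2.5, 3.75) from centroid. f_tx = M·y/J = 3.209 kip/in; f_ty = M·x/J = 2.139 kip/in.
Resultant f_max = √[f_tx² + (f_v + f_ty)²] = √[3.209² + (0.78 + 2.139)²] = 4.338 kip/in.
Capacity per unit length: r_n/Ω = (1/2.0) × 0.6 × 90 × (0.707 × 0.375) = 7.158 kip/in.
4.338 ≤ 7.158 → adequate.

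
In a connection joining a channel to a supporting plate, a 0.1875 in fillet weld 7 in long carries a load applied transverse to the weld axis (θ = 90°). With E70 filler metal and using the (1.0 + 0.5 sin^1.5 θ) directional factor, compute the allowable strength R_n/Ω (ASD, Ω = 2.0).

E70XX → F_EXX = 70 ksi.
t_e = 0.707 × 0.1875 = 0.1326 in; A_we = 0.1326 × 7 = 0.9279 in².
Directional factor: 1.0 + 0.5 sin^1.5(90°) = 1.5.
F_nw = 0.6 × 70 × 1.5 = 63 ksi.
R_n/Ω = (63 × 0.9279) / 2.0 = 29.23 kip.

R_n/Ω ≈ 29.2 kip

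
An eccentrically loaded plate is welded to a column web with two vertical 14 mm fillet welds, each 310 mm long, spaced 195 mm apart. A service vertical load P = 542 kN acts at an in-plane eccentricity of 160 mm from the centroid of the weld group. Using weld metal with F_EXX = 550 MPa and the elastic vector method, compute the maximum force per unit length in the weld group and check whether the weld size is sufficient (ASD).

Total weld length L_w = 620 mm. Treat welds as unit-width lines.
Polar moment about centroid: J = 2[d³/12 + d(b/2)²] = 2[310³/12 + 310×97.5²] = 10860000 mm³.
Direct shear f_v = P/L_w = 542×10³ / 620 = 874.2 N/mm (vertical).
Torsion M = P·e = 542×10³ × 160 = 86720000 N·mm.
Critical point at (x, y) = (97.5, 155) from centroid. f_tx = M·y/J = 1238 N/mm; f_ty = M·x/J = 778.6 N/mm.
Resultant f_max = √[f_tx² + (f_v + f_ty)²] = √[1238² + (874.2 + 778.6)²] = 2065 N/mm.
Capacity per unit length: r_n/Ω = (1/2.0) × 0.6 × 550 × (0.707 × 14) = 1633 N/mm.
2065 > 1633 → NOT adequate.

f_max ≈ 2060 N/mm; NOT adequate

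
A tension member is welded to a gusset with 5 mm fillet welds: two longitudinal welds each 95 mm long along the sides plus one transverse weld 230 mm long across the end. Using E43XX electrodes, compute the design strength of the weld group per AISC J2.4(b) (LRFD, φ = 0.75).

φR_n ≈ 346 kN

E43XX → F_EXX = 430 MPa.
t_e = 0.707 × 5 = 3.535 mm.
R_nwl = 0.6 × 430 × 3.535 × 190 × 10⁻³ = 173.3 kN (longitudinal, 2 welds).
R_nwt = 0.6 × 430 × 3.535 × 230 × 10⁻³ = 209.8 kN (transverse, base value).
(i) R_nwl + R_nwt = 383.1 kN; (ii) 0.85 R_nwl + 1.5 R_nwt = 461.9 kN.
R_n = max = 461.9 kN [governs: (ii)]; φR_n = 346.5 kN.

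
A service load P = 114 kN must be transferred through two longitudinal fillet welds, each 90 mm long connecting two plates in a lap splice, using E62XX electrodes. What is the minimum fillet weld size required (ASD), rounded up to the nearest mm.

w = 5 mm

E62XX → F_EXX = 620 MPa.
Total weld length L = 180 mm.
Required throat t_e = P × Ω / (0.6 F_EXX × L) = 114 × 2.0 / (0.6 × 620 × 180 × 10⁻³) = 3.405 mm.
Required leg w = t_e / 0.707 = 4.816 mm → use 5 mm.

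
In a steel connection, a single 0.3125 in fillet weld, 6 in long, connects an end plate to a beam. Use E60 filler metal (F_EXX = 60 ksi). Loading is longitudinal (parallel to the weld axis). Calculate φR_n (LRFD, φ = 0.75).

φR_n ≈ 35.8 kip

Effective throat t_e = 0.707 × 0.3125 = 0.2209 in.
Total length L = 6 in; A_we = 0.2209 × 6 = 1.326 in².
F_nw = 0.6 F_EXX = 0.6 × 60 = 36 ksi.
φR_n = 0.75 × 36 × 1.326 = 35.79 kip.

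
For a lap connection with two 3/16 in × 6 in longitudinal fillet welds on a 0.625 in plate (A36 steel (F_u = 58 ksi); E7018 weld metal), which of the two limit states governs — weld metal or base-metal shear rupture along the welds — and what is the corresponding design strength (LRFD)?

φR_n ≈ 50.1 kip (weld metal governs)

E70XX → F_EXX = 70 ksi.
t_e = 0.707 × 0.1875 = 0.1326 in; L = 12 in.
Weld metal: φR_n = 0.75 × 0.6 × 70 × 0.1326 × 12 = 50.11 kip.
Base metal (shear rupture): φR_n = 0.75 × 0.6 × 58 × 0.625 × 12 = 195.8 kip.
Governing: weld metal.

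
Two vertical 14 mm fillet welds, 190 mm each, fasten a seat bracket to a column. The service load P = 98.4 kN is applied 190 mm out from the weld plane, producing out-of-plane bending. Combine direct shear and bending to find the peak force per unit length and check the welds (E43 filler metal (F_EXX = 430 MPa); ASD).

L_w = 2 × 190 = 380 mm; section modulus (unit throat) S = 2 × L²/6 = 12030 mm².
Direct shear f_v = P/L_w = 98.4×10³/380 = 258.9 N/mm.
Moment M = P × e = 98.4×10³ × 190 = 18696000 N·mm; bending f_b = M/S = 1554 N/mm.
f_max = √(f_v² + f_b²) = √(258.9² + 1554²) = 1575 N/mm.
r_n/Ω = (1/2.0) × 0.6 × 430 × (0.707 × 14) = 1277 N/mm → NOT adequate.

f_max ≈ 1580 N/mm; NOT adequate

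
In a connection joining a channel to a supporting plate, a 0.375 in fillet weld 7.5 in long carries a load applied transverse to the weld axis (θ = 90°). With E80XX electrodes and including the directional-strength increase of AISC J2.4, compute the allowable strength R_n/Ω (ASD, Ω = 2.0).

R_n/Ω ≈ 71.6 kips

E80XX → F_EXX = 80 ksi.
t_e = 0.707 × 0.375 = 0.2651 in; A_we = 0.2651 × 7.5 = 1.988 in².
Directional factor: 1.0 + 0.5 sin^1.5(90°) = 1.5.
F_nw = 0.6 × 80 × 1.5 = 72 ksi.
R_n/Ω = (72 × 1.988) / 2.0 = 71.58 kips.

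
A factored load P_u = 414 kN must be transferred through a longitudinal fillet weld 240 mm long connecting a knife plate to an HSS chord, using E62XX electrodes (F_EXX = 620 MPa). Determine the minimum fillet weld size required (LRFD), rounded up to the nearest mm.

w = 9 mm

Total weld length L = 240 mm.
Required throat t_e = P_u / (φ × 0.6 F_EXX × L) = 414 / (0.75 × 0.6 × 620 × 240 × 10⁻³) = 6.183 mm.
Required leg w = t_e / 0.707 = 8.745 mm → use 9 mm.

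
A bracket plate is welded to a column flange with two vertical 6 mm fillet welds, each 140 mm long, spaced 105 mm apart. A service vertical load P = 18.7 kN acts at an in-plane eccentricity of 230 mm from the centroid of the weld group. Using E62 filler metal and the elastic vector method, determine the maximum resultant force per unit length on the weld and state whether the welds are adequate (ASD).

E62XX → F_EXX = 620 MPa.
Total weld length L_w = 280 mm. Treat welds as unit-width lines.
Polar moment about centroid: J = 2[d³/12 + d(b/2)²] = 2[140³/12 + 140×52.5²] = 1229000 mm³.
Direct shear f_v = P/L_w = 18.7×10³ / 280 = 66.79 N/mm (vertical).
Torsion M = P·e = 18.7×10³ × 230 = 4301000 N·mm.
Critical point at (x, y) = (52.5, 70) from centroid. f_tx = M·y/J = 245 N/mm; f_ty = M·x/J = 183.7 N/mm.
Resultant f_max = √[f_tx² + (f_v + f_ty)²] = √[245² + (66.79 + 183.7)²] = 350.4 N/mm.
Capacity per unit length: r_n/Ω = (1/2.0) × 0.6 × 620 × (0.707 × 6) = 789 N/mm.
350.4 ≤ 789 → adequate.

f_max ≈ 350 N/mm; adequate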